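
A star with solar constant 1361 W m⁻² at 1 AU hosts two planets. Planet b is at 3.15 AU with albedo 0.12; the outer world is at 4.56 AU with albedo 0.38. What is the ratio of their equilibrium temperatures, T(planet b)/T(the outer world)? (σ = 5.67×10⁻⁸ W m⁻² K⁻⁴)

T_eq = [S₀(1−A)/(4σd²)]^(1/4), so T ∝ (1−A)^(1/4) / √d.
T₁ = [1361×0.88/(4×5.67×10⁻⁸×3.15²)]^(1/4) = 151.89 K.
T₂ = [1361×0.62/(4×5.67×10⁻⁸×4.56²)]^(1/4) = 115.66 K.

T₁/T₂ ≈ 1.313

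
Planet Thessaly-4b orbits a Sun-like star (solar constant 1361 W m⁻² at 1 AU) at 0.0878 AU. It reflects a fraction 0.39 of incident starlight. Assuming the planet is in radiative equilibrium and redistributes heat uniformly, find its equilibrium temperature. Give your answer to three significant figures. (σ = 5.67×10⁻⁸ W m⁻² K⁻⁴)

T_eq ≈ 830 K

Flux at 0.0878 AU: S = 1361/0.0878² = 1.77×10⁵ W m⁻².
Energy balance: absorbed = emitted ⇒ πR²·S(1−A) = 4πR²·σT_eq⁴, so T_eq⁴ = S(1−A)/(4σ).
T_eq = [1.77×10⁵ × 0.61 / (4 × 5.67×10⁻⁸)]^(1/4) = (4.75×10¹¹)^(1/4) = 830 K.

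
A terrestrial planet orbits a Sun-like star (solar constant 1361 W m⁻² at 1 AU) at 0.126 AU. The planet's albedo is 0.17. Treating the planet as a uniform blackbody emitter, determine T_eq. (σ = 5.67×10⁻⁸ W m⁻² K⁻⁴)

Flux at 0.126 AU: S = 1361/0.126² = 8.57×10⁴ W m⁻².
Energy balance: absorbed = emitted ⇒ πR²·S(1−A) = 4πR²·σT_eq⁴, so T_eq⁴ = S(1−A)/(4σ).
T_eq = [8.57×10⁴ × 0.83 / (4 × 5.67×10⁻⁸)]^(1/4) = (3.14×10¹¹)^(1/4) = 748 K.

T_eq ≈ 748 K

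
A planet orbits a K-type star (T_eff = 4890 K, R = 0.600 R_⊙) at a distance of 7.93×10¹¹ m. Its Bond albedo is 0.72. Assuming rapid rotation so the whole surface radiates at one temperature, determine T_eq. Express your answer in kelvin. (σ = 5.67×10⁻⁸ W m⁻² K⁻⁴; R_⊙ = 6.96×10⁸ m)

T_eq ≈ 57.7 K

R_⋆ = 0.600 × 6.96×10⁸ = 4.18×10⁸ m.
L = 4πR_⋆²σT_⋆⁴ = 4π(4.18×10⁸)² × 5.67×10⁻⁸ × (4890)⁴ = 7.10×10²⁵ W.
S = L/(4πd²) = 8.99 W m⁻².
Energy balance: absorbed = emitted ⇒ πR²·S(1−A) = 4πR²·σT_eq⁴, so T_eq⁴ = S(1−A)/(4σ).
T_eq = [8.99 × 0.28 / (4 × 5.67×10⁻⁸)]^(1/4) = (1.11×10⁷)^(1/4) = 57.7 K.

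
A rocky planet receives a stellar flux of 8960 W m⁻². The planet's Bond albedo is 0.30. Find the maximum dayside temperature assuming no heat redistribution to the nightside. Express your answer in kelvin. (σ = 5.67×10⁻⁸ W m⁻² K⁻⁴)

With no redistribution each surface element balances locally: S(1−A) = σT⁴.
T = [8960 × 0.70 / 5.67×10⁻⁸]^(1/4) = (1.11×10¹¹)^(1/4) = 577 K.

T_ss ≈ 577 K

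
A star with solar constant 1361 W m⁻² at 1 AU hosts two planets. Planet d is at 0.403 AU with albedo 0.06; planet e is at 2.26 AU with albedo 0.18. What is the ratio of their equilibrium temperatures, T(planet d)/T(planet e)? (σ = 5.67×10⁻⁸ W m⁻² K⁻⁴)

T_eq = [S₀(1−A)/(4σd²)]^(1/4), so T ∝ (1−A)^(1/4) / √d.
T₁ = [1361×0.94/(4×5.67×10⁻⁸×0.403²)]^(1/4) = 431.70 K.
T₂ = [1361×0.82/(4×5.67×10⁻⁸×2.26²)]^(1/4) = 176.18 K.

T₁/T₂ ≈ 2.450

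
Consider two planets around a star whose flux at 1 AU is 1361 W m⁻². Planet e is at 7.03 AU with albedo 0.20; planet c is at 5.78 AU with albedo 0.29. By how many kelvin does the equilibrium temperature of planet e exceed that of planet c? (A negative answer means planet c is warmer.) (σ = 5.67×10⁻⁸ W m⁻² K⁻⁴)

ΔT ≈ -7.0 K

T_eq = [S₀(1−A)/(4σd²)]^(1/4), so T ∝ (1−A)^(1/4) / √d.
T₁ = [1361×0.80/(4×5.67×10⁻⁸×7.03²)]^(1/4) = 99.28 K.
T₂ = [1361×0.71/(4×5.67×10⁻⁸×5.78²)]^(1/4) = 106.27 K.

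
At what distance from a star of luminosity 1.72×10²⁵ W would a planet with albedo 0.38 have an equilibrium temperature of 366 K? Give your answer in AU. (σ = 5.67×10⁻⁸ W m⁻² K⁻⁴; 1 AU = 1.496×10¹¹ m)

d ≈ 0.0965 AU

From T_eq⁴ = L(1−A)/(16πσd²): d = √[L(1−A)/(16πσT_eq⁴)].
d = √[1.72×10²⁵ × 0.62 / (16π × 5.67×10⁻⁸ × (366)⁴)] = 1.44×10¹⁰ m = 0.0965 AU.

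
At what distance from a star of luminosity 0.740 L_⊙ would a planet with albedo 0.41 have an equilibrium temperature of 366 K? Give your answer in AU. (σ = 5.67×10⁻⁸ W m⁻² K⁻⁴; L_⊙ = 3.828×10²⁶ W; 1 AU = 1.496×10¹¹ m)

d ≈ 0.382 AU

L = 0.740 × 3.828×10²⁶ = 2.83×10²⁶ W.
From T_eq⁴ = L(1−A)/(16πσd²): d = √[L(1−A)/(16πσT_eq⁴)].
d = √[2.83×10²⁶ × 0.59 / (16π × 5.67×10⁻⁸ × (366)⁴)] = 5.72×10¹⁰ m = 0.382 AU.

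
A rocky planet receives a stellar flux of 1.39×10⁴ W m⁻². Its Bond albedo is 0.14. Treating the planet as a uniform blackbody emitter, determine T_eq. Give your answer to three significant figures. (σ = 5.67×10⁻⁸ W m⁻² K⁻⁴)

T_eq ≈ 479 K

Energy balance: absorbed = emitted ⇒ πR²·S(1−A) = 4πR²·σT_eq⁴, so T_eq⁴ = S(1−A)/(4σ).
T_eq = [1.39×10⁴ × 0.86 / (4 × 5.67×10⁻⁸)]^(1/4) = (5.27×10¹⁰)^(1/4) = 479 K.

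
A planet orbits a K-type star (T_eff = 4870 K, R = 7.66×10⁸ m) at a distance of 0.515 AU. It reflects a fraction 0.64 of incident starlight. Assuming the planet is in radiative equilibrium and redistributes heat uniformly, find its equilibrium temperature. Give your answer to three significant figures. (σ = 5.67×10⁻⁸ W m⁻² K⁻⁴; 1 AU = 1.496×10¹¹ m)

d = 0.515 AU = 7.70×10¹⁰ m.
L = 4πR_⋆²σT_⋆⁴ = 4π(7.66×10⁸)² × 5.67×10⁻⁸ × (4870)⁴ = 2.35×10²⁶ W.
S = L/(4πd²) = 3150 W m⁻².
Energy balance: absorbed = emitted ⇒ πR²·S(1−A) = 4πR²·σT_eq⁴, so T_eq⁴ = S(1−A)/(4σ).
T_eq = [3150 × 0.36 / (4 × 5.67×10⁻⁸)]^(1/4) = (5.00×10⁹)^(1/4) = 266 K.

T_eq ≈ 266 K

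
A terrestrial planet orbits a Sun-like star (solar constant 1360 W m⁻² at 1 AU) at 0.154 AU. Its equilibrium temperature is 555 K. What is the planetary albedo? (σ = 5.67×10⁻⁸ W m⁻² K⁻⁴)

A ≈ 0.62

Flux at 0.154 AU: S = 1360/0.154² = 5.73×10⁴ W m⁻².
From T_eq⁴ = S(1−A)/(4σ): 1−A = 4σT_eq⁴/S.
1−A = 4 × 5.67×10⁻⁸ × (555)⁴ / 5.73×10⁴ = 0.375.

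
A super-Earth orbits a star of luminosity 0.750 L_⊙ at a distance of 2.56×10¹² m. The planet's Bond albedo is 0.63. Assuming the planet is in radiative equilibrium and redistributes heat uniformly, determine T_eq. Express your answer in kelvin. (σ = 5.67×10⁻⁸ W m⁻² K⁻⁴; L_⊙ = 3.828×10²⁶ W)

T_eq ≈ 48.8 K

L = 0.750 × 3.828×10²⁶ = 2.87×10²⁶ W.
Flux: S = L/(4πd²) = 2.87×10²⁶/(4π×(2.56×10¹²)²) = 3.49 W m⁻².
Energy balance: absorbed = emitted ⇒ πR²·S(1−A) = 4πR²·σT_eq⁴, so T_eq⁴ = S(1−A)/(4σ).
T_eq = [3.49 × 0.37 / (4 × 5.67×10⁻⁸)]^(1/4) = (5.69×10⁶)^(1/4) = 48.8 K.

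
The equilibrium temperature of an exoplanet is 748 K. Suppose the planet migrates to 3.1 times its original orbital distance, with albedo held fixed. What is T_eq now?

T_eq ≈ 425 K

T_eq ∝ L^(1/4) · d^(−1/2).
T′ = 748 / 3.1^(1/2) = 425 K.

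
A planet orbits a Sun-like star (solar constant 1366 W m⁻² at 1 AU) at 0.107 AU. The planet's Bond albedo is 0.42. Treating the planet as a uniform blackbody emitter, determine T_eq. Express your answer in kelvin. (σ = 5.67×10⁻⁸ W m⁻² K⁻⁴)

Flux at 0.107 AU: S = 1366/0.107² = 1.19×10⁵ W m⁻².
Energy balance: absorbed = emitted ⇒ πR²·S(1−A) = 4πR²·σT_eq⁴, so T_eq⁴ = S(1−A)/(4σ).
T_eq = [1.19×10⁵ × 0.58 / (4 × 5.67×10⁻⁸)]^(1/4) = (3.05×10¹¹)^(1/4) = 743 K.

T_eq ≈ 743 K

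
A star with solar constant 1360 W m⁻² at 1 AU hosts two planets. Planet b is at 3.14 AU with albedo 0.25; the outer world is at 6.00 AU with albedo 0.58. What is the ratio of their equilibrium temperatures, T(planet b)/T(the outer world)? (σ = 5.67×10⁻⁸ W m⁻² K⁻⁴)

T₁/T₂ ≈ 1.598

T_eq = [S₀(1−A)/(4σd²)]^(1/4), so T ∝ (1−A)^(1/4) / √d.
T₁ = [1360×0.75/(4×5.67×10⁻⁸×3.14²)]^(1/4) = 146.14 K.
T₂ = [1360×0.42/(4×5.67×10⁻⁸×6.00²)]^(1/4) = 91.46 K.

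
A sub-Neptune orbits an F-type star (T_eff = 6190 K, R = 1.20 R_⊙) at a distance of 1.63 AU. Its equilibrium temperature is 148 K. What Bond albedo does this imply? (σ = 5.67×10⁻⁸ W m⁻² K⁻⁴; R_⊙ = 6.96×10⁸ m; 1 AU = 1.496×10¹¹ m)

A ≈ 0.89

R_⋆ = 1.20 × 6.96×10⁸ = 8.35×10⁸ m.
d = 1.63 AU = 2.44×10¹¹ m.
L = 4πR_⋆²σT_⋆⁴ = 4π(8.35×10⁸)² × 5.67×10⁻⁸ × (6190)⁴ = 7.30×10²⁶ W.
S = L/(4πd²) = 977 W m⁻².
From T_eq⁴ = S(1−A)/(4σ): 1−A = 4σT_eq⁴/S.
1−A = 4 × 5.67×10⁻⁸ × (148)⁴ / 977 = 0.111.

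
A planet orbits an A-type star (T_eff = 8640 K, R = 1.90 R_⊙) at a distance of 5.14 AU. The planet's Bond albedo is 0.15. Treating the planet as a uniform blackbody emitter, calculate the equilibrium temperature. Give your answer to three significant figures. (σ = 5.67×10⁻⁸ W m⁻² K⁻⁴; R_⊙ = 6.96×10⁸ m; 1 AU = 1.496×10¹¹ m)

T_eq ≈ 243 K

R_⋆ = 1.90 × 6.96×10⁸ = 1.32×10⁹ m.
d = 5.14 AU = 7.69×10¹¹ m.
L = 4πR_⋆²σT_⋆⁴ = 4π(1.32×10⁹)² × 5.67×10⁻⁸ × (8640)⁴ = 6.94×10²⁷ W.
S = L/(4πd²) = 934 W m⁻².
Energy balance: absorbed = emitted ⇒ πR²·S(1−A) = 4πR²·σT_eq⁴, so T_eq⁴ = S(1−A)/(4σ).
T_eq = [934 × 0.85 / (4 × 5.67×10⁻⁸)]^(1/4) = (3.50×10⁹)^(1/4) = 243 K.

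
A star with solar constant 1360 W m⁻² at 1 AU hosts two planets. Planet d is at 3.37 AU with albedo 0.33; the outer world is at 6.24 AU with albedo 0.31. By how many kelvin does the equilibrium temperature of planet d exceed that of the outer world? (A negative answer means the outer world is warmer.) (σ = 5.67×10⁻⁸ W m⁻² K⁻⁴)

T_eq = [S₀(1−A)/(4σd²)]^(1/4), so T ∝ (1−A)^(1/4) / √d.
T₁ = [1360×0.67/(4×5.67×10⁻⁸×3.37²)]^(1/4) = 137.14 K.
T₂ = [1360×0.69/(4×5.67×10⁻⁸×6.24²)]^(1/4) = 101.53 K.

ΔT ≈ 35.6 K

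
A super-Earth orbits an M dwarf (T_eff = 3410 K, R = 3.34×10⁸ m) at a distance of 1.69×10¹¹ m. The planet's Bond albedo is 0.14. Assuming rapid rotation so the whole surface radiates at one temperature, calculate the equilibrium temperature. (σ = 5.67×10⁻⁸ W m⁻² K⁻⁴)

L = 4πR_⋆²σT_⋆⁴ = 4π(3.34×10⁸)² × 5.67×10⁻⁸ × (3410)⁴ = 1.07×10²⁵ W.
S = L/(4πd²) = 29.9 W m⁻².
Energy balance: absorbed = emitted ⇒ πR²·S(1−A) = 4πR²·σT_eq⁴, so T_eq⁴ = S(1−A)/(4σ).
T_eq = [29.9 × 0.86 / (4 × 5.67×10⁻⁸)]^(1/4) = (1.14×10⁸)^(1/4) = 103 K.

T_eq ≈ 103 K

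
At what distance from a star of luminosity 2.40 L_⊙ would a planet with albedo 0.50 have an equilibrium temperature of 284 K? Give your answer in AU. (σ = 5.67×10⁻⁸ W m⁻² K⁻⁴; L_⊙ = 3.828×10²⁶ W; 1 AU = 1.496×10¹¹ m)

d ≈ 1.05 AU

L = 2.40 × 3.828×10²⁶ = 9.19×10²⁶ W.
From T_eq⁴ = L(1−A)/(16πσd²): d = √[L(1−A)/(16πσT_eq⁴)].
d = √[9.19×10²⁶ × 0.50 / (16π × 5.67×10⁻⁸ × (284)⁴)] = 1.57×10¹¹ m = 1.05 AU.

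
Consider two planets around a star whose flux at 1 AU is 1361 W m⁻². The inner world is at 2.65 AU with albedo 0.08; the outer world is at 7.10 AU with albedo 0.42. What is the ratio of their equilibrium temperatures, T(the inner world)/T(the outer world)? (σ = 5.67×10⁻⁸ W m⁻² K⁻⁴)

T_eq = [S₀(1−A)/(4σd²)]^(1/4), so T ∝ (1−A)^(1/4) / √d.
T₁ = [1361×0.92/(4×5.67×10⁻⁸×2.65²)]^(1/4) = 167.45 K.
T₂ = [1361×0.58/(4×5.67×10⁻⁸×7.10²)]^(1/4) = 91.16 K.

T₁/T₂ ≈ 1.837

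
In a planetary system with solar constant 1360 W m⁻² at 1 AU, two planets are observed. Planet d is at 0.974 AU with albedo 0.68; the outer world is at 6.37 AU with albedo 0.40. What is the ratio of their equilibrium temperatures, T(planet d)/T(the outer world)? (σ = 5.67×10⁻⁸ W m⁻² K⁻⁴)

T₁/T₂ ≈ 2.185

T_eq = [S₀(1−A)/(4σd²)]^(1/4), so T ∝ (1−A)^(1/4) / √d.
T₁ = [1360×0.32/(4×5.67×10⁻⁸×0.974²)]^(1/4) = 212.07 K.
T₂ = [1360×0.60/(4×5.67×10⁻⁸×6.37²)]^(1/4) = 97.04 K.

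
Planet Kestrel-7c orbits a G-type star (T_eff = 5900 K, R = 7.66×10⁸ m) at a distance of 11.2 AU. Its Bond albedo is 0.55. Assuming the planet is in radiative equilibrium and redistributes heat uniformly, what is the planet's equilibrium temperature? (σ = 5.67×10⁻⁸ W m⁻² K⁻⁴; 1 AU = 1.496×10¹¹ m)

T_eq ≈ 73.1 K

d = 11.2 AU = 1.68×10¹² m.
L = 4πR_⋆²σT_⋆⁴ = 4π(7.66×10⁸)² × 5.67×10⁻⁸ × (5900)⁴ = 5.07×10²⁶ W.
S = L/(4πd²) = 14.4 W m⁻².
Energy balance: absorbed = emitted ⇒ πR²·S(1−A) = 4πR²·σT_eq⁴, so T_eq⁴ = S(1−A)/(4σ).
T_eq = [14.4 × 0.45 / (4 × 5.67×10⁻⁸)]^(1/4) = (2.85×10⁷)^(1/4) = 73.1 K.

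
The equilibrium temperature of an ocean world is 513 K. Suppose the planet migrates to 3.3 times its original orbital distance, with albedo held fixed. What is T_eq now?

T_eq ≈ 282 K

T_eq ∝ L^(1/4) · d^(−1/2).
T′ = 513 / 3.3^(1/2) = 282 K.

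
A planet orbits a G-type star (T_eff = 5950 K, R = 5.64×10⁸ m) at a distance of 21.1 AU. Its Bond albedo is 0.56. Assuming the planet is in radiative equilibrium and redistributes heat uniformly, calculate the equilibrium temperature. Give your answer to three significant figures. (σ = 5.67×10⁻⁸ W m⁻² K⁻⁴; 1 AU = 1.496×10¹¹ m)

d = 21.1 AU = 3.16×10¹² m.
L = 4πR_⋆²σT_⋆⁴ = 4π(5.64×10⁸)² × 5.67×10⁻⁸ × (5950)⁴ = 2.84×10²⁶ W.
S = L/(4πd²) = 2.27 W m⁻².
Energy balance: absorbed = emitted ⇒ πR²·S(1−A) = 4πR²·σT_eq⁴, so T_eq⁴ = S(1−A)/(4σ).
T_eq = [2.27 × 0.44 / (4 × 5.67×10⁻⁸)]^(1/4) = (4.40×10⁶)^(1/4) = 45.8 K.

T_eq ≈ 45.8 K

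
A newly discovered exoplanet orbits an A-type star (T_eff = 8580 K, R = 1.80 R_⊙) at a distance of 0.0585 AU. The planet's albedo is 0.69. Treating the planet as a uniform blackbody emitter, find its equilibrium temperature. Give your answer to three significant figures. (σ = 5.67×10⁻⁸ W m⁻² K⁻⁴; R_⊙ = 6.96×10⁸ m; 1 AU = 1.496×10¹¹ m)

T_eq ≈ 1710 K

R_⋆ = 1.80 × 6.96×10⁸ = 1.25×10⁹ m.
d = 0.0585 AU = 8.75×10⁹ m.
L = 4πR_⋆²σT_⋆⁴ = 4π(1.25×10⁹)² × 5.67×10⁻⁸ × (8580)⁴ = 6.06×10²⁷ W.
S = L/(4πd²) = 6.30×10⁶ W m⁻².
Energy balance: absorbed = emitted ⇒ πR²·S(1−A) = 4πR²·σT_eq⁴, so T_eq⁴ = S(1−A)/(4σ).
T_eq = [6.30×10⁶ × 0.31 / (4 × 5.67×10⁻⁸)]^(1/4) = (8.61×10¹²)^(1/4) = 1710 K.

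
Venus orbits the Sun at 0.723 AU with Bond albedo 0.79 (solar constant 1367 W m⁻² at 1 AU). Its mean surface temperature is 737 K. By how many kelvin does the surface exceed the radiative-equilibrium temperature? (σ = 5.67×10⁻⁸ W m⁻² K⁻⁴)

ΔT ≈ 515.2 K

S = 1367/0.723² = 2615 W m⁻².
T_eq = [S(1−A)/(4σ)]^(1/4) = [2615×0.21/(4×5.67×10⁻⁸)]^(1/4) = 221.8 K.
ΔT = T_surf − T_eq = 737 − 221.8.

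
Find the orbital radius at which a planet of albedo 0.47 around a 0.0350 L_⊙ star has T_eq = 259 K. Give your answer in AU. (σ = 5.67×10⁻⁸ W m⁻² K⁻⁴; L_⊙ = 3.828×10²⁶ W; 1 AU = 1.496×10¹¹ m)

d ≈ 0.157 AU

L = 0.0350 × 3.828×10²⁶ = 1.34×10²⁵ W.
From T_eq⁴ = L(1−A)/(16πσd²): d = √[L(1−A)/(16πσT_eq⁴)].
d = √[1.34×10²⁵ × 0.53 / (16π × 5.67×10⁻⁸ × (259)⁴)] = 2.35×10¹⁰ m = 0.157 AU.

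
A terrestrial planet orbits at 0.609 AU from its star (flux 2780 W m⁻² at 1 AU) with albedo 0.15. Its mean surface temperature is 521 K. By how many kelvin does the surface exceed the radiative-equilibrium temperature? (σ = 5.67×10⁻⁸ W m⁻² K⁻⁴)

S = 2780/0.609² = 7496 W m⁻².
T_eq = [S(1−A)/(4σ)]^(1/4) = [7496×0.85/(4×5.67×10⁻⁸)]^(1/4) = 409.4 K.
ΔT = T_surf − T_eq = 521 − 409.4.

ΔT ≈ 111.6 K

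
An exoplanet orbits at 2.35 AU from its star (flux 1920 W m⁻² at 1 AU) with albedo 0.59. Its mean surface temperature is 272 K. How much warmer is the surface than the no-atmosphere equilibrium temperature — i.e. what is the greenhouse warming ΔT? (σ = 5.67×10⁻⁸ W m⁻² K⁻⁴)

ΔT ≈ 113.7 K

S = 1920/2.35² = 347.7 W m⁻².
T_eq = [S(1−A)/(4σ)]^(1/4) = [347.7×0.41/(4×5.67×10⁻⁸)]^(1/4) = 158.3 K.
ΔT = T_surf − T_eq = 272 − 158.3.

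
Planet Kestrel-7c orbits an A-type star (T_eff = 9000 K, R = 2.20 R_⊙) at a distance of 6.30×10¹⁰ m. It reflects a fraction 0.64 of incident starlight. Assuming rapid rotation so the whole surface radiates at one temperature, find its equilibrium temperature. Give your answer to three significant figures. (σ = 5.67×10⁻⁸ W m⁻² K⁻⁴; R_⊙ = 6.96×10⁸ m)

R_⋆ = 2.20 × 6.96×10⁸ = 1.53×10⁹ m.
L = 4πR_⋆²σT_⋆⁴ = 4π(1.53×10⁹)² × 5.67×10⁻⁸ × (9000)⁴ = 1.10×10²⁸ W.
S = L/(4πd²) = 2.20×10⁵ W m⁻².
Energy balance: absorbed = emitted ⇒ πR²·S(1−A) = 4πR²·σT_eq⁴, so T_eq⁴ = S(1−A)/(4σ).
T_eq = [2.20×10⁵ × 0.36 / (4 × 5.67×10⁻⁸)]^(1/4) = (3.49×10¹¹)^(1/4) = 769 K.

T_eq ≈ 769 K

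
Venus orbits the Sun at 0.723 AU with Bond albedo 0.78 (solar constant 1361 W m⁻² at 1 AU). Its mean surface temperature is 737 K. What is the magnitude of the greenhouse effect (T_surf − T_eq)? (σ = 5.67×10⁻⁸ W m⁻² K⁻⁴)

ΔT ≈ 512.8 K

S = 1361/0.723² = 2604 W m⁻².
T_eq = [S(1−A)/(4σ)]^(1/4) = [2604×0.22/(4×5.67×10⁻⁸)]^(1/4) = 224.2 K.
ΔT = T_surf − T_eq = 737 − 224.2.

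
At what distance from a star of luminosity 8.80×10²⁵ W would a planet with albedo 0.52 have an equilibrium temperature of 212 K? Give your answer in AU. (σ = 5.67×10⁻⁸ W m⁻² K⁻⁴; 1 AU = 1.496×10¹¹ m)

d ≈ 0.573 AU

From T_eq⁴ = L(1−A)/(16πσd²): d = √[L(1−A)/(16πσT_eq⁴)].
d = √[8.80×10²⁵ × 0.48 / (16π × 5.67×10⁻⁸ × (212)⁴)] = 8.57×10¹⁰ m = 0.573 AU.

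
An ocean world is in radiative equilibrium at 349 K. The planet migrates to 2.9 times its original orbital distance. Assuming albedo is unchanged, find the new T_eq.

T_eq ≈ 205 K

T_eq ∝ L^(1/4) · d^(−1/2).
T′ = 349 / 2.9^(1/2) = 205 K.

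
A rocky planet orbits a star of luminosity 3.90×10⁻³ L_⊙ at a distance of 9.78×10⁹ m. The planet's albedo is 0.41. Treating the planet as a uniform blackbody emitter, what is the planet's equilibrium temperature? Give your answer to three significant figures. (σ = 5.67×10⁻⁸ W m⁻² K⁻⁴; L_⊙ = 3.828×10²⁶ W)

T_eq ≈ 238 K

L = 3.90×10⁻³ × 3.828×10²⁶ = 1.49×10²⁴ W.
Flux: S = L/(4πd²) = 1.49×10²⁴/(4π×(9.78×10⁹)²) = 1240 W m⁻².
Energy balance: absorbed = emitted ⇒ πR²·S(1−A) = 4πR²·σT_eq⁴, so T_eq⁴ = S(1−A)/(4σ).
T_eq = [1240 × 0.59 / (4 × 5.67×10⁻⁸)]^(1/4) = (3.23×10⁹)^(1/4) = 238 K.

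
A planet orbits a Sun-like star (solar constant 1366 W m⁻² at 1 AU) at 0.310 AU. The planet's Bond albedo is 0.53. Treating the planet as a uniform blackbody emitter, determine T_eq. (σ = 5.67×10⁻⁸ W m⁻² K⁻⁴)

T_eq ≈ 414 K

Flux at 0.310 AU: S = 1366/0.310² = 1.42×10⁴ W m⁻².
Energy balance: absorbed = emitted ⇒ πR²·S(1−A) = 4πR²·σT_eq⁴, so T_eq⁴ = S(1−A)/(4σ).
T_eq = [1.42×10⁴ × 0.47 / (4 × 5.67×10⁻⁸)]^(1/4) = (2.95×10¹⁰)^(1/4) = 414 K.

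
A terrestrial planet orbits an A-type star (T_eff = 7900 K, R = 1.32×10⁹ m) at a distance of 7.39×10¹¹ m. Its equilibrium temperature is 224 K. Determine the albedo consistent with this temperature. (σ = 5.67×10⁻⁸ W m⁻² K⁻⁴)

A ≈ 0.19

L = 4πR_⋆²σT_⋆⁴ = 4π(1.32×10⁹)² × 5.67×10⁻⁸ × (7900)⁴ = 4.84×10²⁷ W.
S = L/(4πd²) = 705 W m⁻².
From T_eq⁴ = S(1−A)/(4σ): 1−A = 4σT_eq⁴/S.
1−A = 4 × 5.67×10⁻⁸ × (224)⁴ / 705 = 0.810.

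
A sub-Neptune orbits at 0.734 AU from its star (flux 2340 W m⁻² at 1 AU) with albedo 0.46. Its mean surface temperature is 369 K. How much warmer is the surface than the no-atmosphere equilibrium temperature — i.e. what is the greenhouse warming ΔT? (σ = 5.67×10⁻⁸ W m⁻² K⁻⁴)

S = 2340/0.734² = 4343 W m⁻².
T_eq = [S(1−A)/(4σ)]^(1/4) = [4343×0.54/(4×5.67×10⁻⁸)]^(1/4) = 318.9 K.
ΔT = T_surf − T_eq = 369 − 318.9.

ΔT ≈ 50.1 K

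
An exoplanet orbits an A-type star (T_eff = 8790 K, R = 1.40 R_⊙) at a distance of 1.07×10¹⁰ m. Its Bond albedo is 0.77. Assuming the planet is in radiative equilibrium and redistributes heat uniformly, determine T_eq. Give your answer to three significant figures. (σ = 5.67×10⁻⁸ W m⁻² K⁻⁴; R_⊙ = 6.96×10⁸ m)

T_eq ≈ 1300 K

R_⋆ = 1.40 × 6.96×10⁸ = 9.74×10⁸ m.
L = 4πR_⋆²σT_⋆⁴ = 4π(9.74×10⁸)² × 5.67×10⁻⁸ × (8790)⁴ = 4.04×10²⁷ W.
S = L/(4πd²) = 2.81×10⁶ W m⁻².
Energy balance: absorbed = emitted ⇒ πR²·S(1−A) = 4πR²·σT_eq⁴, so T_eq⁴ = S(1−A)/(4σ).
T_eq = [2.81×10⁶ × 0.23 / (4 × 5.67×10⁻⁸)]^(1/4) = (2.85×10¹²)^(1/4) = 1300 K.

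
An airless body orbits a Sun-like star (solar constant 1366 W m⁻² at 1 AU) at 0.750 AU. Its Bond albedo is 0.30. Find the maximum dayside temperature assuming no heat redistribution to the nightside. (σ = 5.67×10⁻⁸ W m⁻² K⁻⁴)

Flux at 0.750 AU: S = 1366/0.750² = 2430 W m⁻².
With no redistribution each surface element balances locally: S(1−A) = σT⁴.
T = [2430 × 0.70 / 5.67×10⁻⁸]^(1/4) = (3.00×10¹⁰)^(1/4) = 416 K.

T_ss ≈ 416 K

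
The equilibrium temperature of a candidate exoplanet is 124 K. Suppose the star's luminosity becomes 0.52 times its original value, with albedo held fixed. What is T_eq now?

T_eq ∝ L^(1/4) · d^(−1/2).
T′ = 124 × 0.52^(1/4) = 105 K.

T_eq ≈ 105 K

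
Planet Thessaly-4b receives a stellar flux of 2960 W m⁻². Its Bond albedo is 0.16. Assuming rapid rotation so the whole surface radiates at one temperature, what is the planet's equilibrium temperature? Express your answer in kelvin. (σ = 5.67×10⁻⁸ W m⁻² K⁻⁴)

Energy balance: absorbed = emitted ⇒ πR²·S(1−A) = 4πR²·σT_eq⁴, so T_eq⁴ = S(1−A)/(4σ).
T_eq = [2960 × 0.84 / (4 × 5.67×10⁻⁸)]^(1/4) = (1.10×10¹⁰)^(1/4) = 324 K.

T_eq ≈ 324 K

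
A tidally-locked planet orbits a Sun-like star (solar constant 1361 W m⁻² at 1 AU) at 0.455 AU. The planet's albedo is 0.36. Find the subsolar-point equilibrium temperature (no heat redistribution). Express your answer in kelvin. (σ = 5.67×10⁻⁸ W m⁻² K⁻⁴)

Flux at 0.455 AU: S = 1361/0.455² = 6570 W m⁻².
At the subsolar point the surface absorbs S(1−A) and emits σT⁴ per unit area — no factor of 4, since only the local patch is in balance.
T = [6570 × 0.64 / 5.67×10⁻⁸]^(1/4) = (7.42×10¹⁰)^(1/4) = 522 K.

T_ss ≈ 522 K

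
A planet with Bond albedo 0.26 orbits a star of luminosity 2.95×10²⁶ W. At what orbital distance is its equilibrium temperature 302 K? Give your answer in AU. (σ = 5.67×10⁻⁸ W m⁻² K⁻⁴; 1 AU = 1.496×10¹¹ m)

d ≈ 0.641 AU

From T_eq⁴ = L(1−A)/(16πσd²): d = √[L(1−A)/(16πσT_eq⁴)].
d = √[2.95×10²⁶ × 0.74 / (16π × 5.67×10⁻⁸ × (302)⁴)] = 9.60×10¹⁰ m = 0.641 AU.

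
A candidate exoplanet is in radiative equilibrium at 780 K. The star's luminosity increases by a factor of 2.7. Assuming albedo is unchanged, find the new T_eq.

T_eq ≈ 1000 K

T_eq ∝ L^(1/4) · d^(−1/2).
T′ = 780 × 2.7^(1/4) = 1000 K.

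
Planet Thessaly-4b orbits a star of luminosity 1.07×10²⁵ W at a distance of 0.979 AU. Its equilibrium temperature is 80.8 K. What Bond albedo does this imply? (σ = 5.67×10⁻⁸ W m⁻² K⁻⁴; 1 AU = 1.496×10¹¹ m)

A ≈ 0.76

d = 0.979 AU = 1.46×10¹¹ m.
Flux: S = L/(4πd²) = 1.07×10²⁵/(4π×(1.46×10¹¹)²) = 39.7 W m⁻².
From T_eq⁴ = S(1−A)/(4σ): 1−A = 4σT_eq⁴/S.
1−A = 4 × 5.67×10⁻⁸ × (80.8)⁴ / 39.7 = 0.244.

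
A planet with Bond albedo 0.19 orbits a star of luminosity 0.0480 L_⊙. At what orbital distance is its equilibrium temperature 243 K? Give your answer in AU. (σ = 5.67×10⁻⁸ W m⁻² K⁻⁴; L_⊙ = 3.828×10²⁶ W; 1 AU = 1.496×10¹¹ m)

L = 0.0480 × 3.828×10²⁶ = 1.84×10²⁵ W.
From T_eq⁴ = L(1−A)/(16πσd²): d = √[L(1−A)/(16πσT_eq⁴)].
d = √[1.84×10²⁵ × 0.81 / (16π × 5.67×10⁻⁸ × (243)⁴)] = 3.87×10¹⁰ m = 0.259 AU.

d ≈ 0.259 AU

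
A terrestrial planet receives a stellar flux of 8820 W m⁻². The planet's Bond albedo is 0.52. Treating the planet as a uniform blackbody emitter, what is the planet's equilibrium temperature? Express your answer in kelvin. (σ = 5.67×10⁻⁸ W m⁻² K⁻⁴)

T_eq ≈ 370 K

Energy balance: absorbed = emitted ⇒ πR²·S(1−A) = 4πR²·σT_eq⁴, so T_eq⁴ = S(1−A)/(4σ).
T_eq = [8820 × 0.48 / (4 × 5.67×10⁻⁸)]^(1/4) = (1.87×10¹⁰)^(1/4) = 370 K.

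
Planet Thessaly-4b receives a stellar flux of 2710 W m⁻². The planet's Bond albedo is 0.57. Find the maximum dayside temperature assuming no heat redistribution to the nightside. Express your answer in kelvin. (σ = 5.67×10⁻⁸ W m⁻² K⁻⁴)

With no redistribution each surface element balances locally: S(1−A) = σT⁴.
T = [2710 × 0.43 / 5.67×10⁻⁸]^(1/4) = (2.06×10¹⁰)^(1/4) = 379 K.

T_ss ≈ 379 K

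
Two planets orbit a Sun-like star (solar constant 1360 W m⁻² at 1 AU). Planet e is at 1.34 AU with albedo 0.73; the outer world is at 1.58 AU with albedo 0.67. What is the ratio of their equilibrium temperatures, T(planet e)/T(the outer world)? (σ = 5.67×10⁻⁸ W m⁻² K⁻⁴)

T₁/T₂ ≈ 1.033

T_eq = [S₀(1−A)/(4σd²)]^(1/4), so T ∝ (1−A)^(1/4) / √d.
T₁ = [1360×0.27/(4×5.67×10⁻⁸×1.34²)]^(1/4) = 173.29 K.
T₂ = [1360×0.33/(4×5.67×10⁻⁸×1.58²)]^(1/4) = 167.79 K.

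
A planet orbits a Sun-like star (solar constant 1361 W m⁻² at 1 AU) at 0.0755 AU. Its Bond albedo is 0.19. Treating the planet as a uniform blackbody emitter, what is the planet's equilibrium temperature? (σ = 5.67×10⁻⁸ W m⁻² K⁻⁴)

Flux at 0.0755 AU: S = 1361/0.0755² = 2.39×10⁵ W m⁻².
Energy balance: absorbed = emitted ⇒ πR²·S(1−A) = 4πR²·σT_eq⁴, so T_eq⁴ = S(1−A)/(4σ).
T_eq = [2.39×10⁵ × 0.81 / (4 × 5.67×10⁻⁸)]^(1/4) = (8.53×10¹¹)^(1/4) = 961 K.

T_eq ≈ 961 K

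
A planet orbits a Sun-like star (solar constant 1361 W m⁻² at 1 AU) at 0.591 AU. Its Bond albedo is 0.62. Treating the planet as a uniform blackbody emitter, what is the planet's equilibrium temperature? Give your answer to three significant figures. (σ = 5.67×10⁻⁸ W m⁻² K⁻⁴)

T_eq ≈ 284 K

Flux at 0.591 AU: S = 1361/0.591² = 3900 W m⁻².
Energy balance: absorbed = emitted ⇒ πR²·S(1−A) = 4πR²·σT_eq⁴, so T_eq⁴ = S(1−A)/(4σ).
T_eq = [3900 × 0.38 / (4 × 5.67×10⁻⁸)]^(1/4) = (6.53×10⁹)^(1/4) = 284 K.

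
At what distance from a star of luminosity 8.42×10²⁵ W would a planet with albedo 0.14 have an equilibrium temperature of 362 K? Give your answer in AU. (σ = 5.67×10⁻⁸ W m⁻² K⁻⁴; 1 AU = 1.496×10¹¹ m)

From T_eq⁴ = L(1−A)/(16πσd²): d = √[L(1−A)/(16πσT_eq⁴)].
d = √[8.42×10²⁵ × 0.86 / (16π × 5.67×10⁻⁸ × (362)⁴)] = 3.85×10¹⁰ m = 0.257 AU.

d ≈ 0.257 AU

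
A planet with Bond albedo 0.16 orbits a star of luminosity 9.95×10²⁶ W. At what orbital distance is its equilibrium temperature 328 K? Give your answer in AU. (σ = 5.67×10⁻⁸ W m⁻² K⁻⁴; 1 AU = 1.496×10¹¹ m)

From T_eq⁴ = L(1−A)/(16πσd²): d = √[L(1−A)/(16πσT_eq⁴)].
d = √[9.95×10²⁶ × 0.84 / (16π × 5.67×10⁻⁸ × (328)⁴)] = 1.59×10¹¹ m = 1.06 AU.

d ≈ 1.06 AU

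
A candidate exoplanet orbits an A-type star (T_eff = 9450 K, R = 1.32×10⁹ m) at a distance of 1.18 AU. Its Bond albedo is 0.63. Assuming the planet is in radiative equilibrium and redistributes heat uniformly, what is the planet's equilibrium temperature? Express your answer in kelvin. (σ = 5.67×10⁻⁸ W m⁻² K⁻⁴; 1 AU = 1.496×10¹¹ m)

T_eq ≈ 451 K

d = 1.18 AU = 1.77×10¹¹ m.
L = 4πR_⋆²σT_⋆⁴ = 4π(1.32×10⁹)² × 5.67×10⁻⁸ × (9450)⁴ = 9.90×10²⁷ W.
S = L/(4πd²) = 2.53×10⁴ W m⁻².
Energy balance: absorbed = emitted ⇒ πR²·S(1−A) = 4πR²·σT_eq⁴, so T_eq⁴ = S(1−A)/(4σ).
T_eq = [2.53×10⁴ × 0.37 / (4 × 5.67×10⁻⁸)]^(1/4) = (4.12×10¹⁰)^(1/4) = 451 K.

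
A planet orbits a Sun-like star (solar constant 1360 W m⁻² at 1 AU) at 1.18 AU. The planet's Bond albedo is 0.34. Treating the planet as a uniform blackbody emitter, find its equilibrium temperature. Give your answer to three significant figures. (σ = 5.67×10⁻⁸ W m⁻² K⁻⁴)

Flux at 1.18 AU: S = 1360/1.18² = 977 W m⁻².
Energy balance: absorbed = emitted ⇒ πR²·S(1−A) = 4πR²·σT_eq⁴, so T_eq⁴ = S(1−A)/(4σ).
T_eq = [977 × 0.66 / (4 × 5.67×10⁻⁸)]^(1/4) = (2.84×10⁹)^(1/4) = 231 K.

T_eq ≈ 231 K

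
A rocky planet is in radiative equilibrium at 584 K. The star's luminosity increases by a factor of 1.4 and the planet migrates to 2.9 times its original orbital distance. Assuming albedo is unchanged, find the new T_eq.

T_eq ∝ L^(1/4) · d^(−1/2).
T′ = 584 × 1.4^(1/4) / 2.9^(1/2) = 373 K.

T_eq ≈ 373 K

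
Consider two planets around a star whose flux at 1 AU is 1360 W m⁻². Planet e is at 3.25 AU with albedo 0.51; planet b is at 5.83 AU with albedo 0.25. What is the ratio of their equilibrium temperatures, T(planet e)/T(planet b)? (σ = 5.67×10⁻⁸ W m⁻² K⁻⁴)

T₁/T₂ ≈ 1.204

T_eq = [S₀(1−A)/(4σd²)]^(1/4), so T ∝ (1−A)^(1/4) / √d.
T₁ = [1360×0.49/(4×5.67×10⁻⁸×3.25²)]^(1/4) = 129.15 K.
T₂ = [1360×0.75/(4×5.67×10⁻⁸×5.83²)]^(1/4) = 107.25 K.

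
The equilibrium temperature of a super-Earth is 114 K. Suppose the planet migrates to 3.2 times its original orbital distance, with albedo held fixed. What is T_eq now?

T_eq ≈ 63.7 K

T_eq ∝ L^(1/4) · d^(−1/2).
T′ = 114 / 3.2^(1/2) = 63.7 K.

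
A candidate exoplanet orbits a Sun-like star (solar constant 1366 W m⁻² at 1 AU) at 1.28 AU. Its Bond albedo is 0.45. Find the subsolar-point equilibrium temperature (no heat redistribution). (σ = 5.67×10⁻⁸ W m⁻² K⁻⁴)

Flux at 1.28 AU: S = 1366/1.28² = 834 W m⁻².
At the subsolar point the surface absorbs S(1−A) and emits σT⁴ per unit area — no factor of 4, since only the local patch is in balance.
T = [834 × 0.55 / 5.67×10⁻⁸]^(1/4) = (8.09×10⁹)^(1/4) = 300 K.

T_ss ≈ 300 K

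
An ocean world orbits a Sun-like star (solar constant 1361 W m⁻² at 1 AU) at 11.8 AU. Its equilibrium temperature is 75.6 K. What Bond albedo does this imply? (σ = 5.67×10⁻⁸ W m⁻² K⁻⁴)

A ≈ 0.24

Flux at 11.8 AU: S = 1361/11.8² = 9.77 W m⁻².
From T_eq⁴ = S(1−A)/(4σ): 1−A = 4σT_eq⁴/S.
1−A = 4 × 5.67×10⁻⁸ × (75.6)⁴ / 9.77 = 0.758.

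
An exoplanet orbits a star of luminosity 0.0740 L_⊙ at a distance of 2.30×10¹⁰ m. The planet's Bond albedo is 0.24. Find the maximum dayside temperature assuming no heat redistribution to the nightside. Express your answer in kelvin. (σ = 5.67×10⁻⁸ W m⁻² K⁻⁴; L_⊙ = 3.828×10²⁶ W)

T_ss ≈ 489 K

L = 0.0740 × 3.828×10²⁶ = 2.83×10²⁵ W.
Flux: S = L/(4πd²) = 2.83×10²⁵/(4π×(2.30×10¹⁰)²) = 4260 W m⁻².
With no redistribution each surface element balances locally: S(1−A) = σT⁴.
T = [4260 × 0.76 / 5.67×10⁻⁸]^(1/4) = (5.71×10¹⁰)^(1/4) = 489 K.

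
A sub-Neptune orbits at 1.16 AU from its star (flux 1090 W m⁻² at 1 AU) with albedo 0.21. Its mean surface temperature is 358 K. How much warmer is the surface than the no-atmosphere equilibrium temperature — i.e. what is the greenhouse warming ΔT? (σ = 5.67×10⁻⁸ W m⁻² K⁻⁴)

ΔT ≈ 127.5 K

S = 1090/1.16² = 810.0 W m⁻².
T_eq = [S(1−A)/(4σ)]^(1/4) = [810.0×0.79/(4×5.67×10⁻⁸)]^(1/4) = 230.5 K.
ΔT = T_surf − T_eq = 358 − 230.5.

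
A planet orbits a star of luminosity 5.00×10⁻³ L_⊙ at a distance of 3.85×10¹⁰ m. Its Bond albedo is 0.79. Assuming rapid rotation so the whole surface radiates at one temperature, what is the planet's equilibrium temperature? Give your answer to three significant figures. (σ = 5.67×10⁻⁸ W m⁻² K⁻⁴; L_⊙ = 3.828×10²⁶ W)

L = 5.00×10⁻³ × 3.828×10²⁶ = 1.91×10²⁴ W.
Flux: S = L/(4πd²) = 1.91×10²⁴/(4π×(3.85×10¹⁰)²) = 103 W m⁻².
Energy balance: absorbed = emitted ⇒ πR²·S(1−A) = 4πR²·σT_eq⁴, so T_eq⁴ = S(1−A)/(4σ).
T_eq = [103 × 0.21 / (4 × 5.67×10⁻⁸)]^(1/4) = (9.51×10⁷)^(1/4) = 98.8 K.

T_eq ≈ 98.8 K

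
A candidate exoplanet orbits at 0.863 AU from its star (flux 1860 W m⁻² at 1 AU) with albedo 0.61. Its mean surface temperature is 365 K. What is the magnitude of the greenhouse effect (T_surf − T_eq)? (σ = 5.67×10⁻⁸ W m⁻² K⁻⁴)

ΔT ≈ 109.0 K

S = 1860/0.863² = 2497 W m⁻².
T_eq = [S(1−A)/(4σ)]^(1/4) = [2497×0.39/(4×5.67×10⁻⁸)]^(1/4) = 256.0 K.
ΔT = T_surf − T_eq = 365 − 256.0.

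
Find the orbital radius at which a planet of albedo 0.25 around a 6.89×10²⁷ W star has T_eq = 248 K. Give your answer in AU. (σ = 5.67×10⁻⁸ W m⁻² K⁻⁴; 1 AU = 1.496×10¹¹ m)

From T_eq⁴ = L(1−A)/(16πσd²): d = √[L(1−A)/(16πσT_eq⁴)].
d = √[6.89×10²⁷ × 0.75 / (16π × 5.67×10⁻⁸ × (248)⁴)] = 6.92×10¹¹ m = 4.63 AU.

d ≈ 4.63 AU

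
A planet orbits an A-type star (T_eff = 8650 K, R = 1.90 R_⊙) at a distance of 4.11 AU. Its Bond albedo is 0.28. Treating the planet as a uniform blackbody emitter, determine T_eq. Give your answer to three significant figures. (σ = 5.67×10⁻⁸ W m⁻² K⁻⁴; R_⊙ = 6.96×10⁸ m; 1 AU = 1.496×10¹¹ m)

T_eq ≈ 261 K

R_⋆ = 1.90 × 6.96×10⁸ = 1.32×10⁹ m.
d = 4.11 AU = 6.15×10¹¹ m.
L = 4πR_⋆²σT_⋆⁴ = 4π(1.32×10⁹)² × 5.67×10⁻⁸ × (8650)⁴ = 6.98×10²⁷ W.
S = L/(4πd²) = 1470 W m⁻².
Energy balance: absorbed = emitted ⇒ πR²·S(1−A) = 4πR²·σT_eq⁴, so T_eq⁴ = S(1−A)/(4σ).
T_eq = [1470 × 0.72 / (4 × 5.67×10⁻⁸)]^(1/4) = (4.66×10⁹)^(1/4) = 261 K.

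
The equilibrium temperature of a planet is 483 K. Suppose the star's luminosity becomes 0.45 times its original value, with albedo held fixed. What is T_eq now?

T_eq ≈ 396 K

T_eq ∝ L^(1/4) · d^(−1/2).
T′ = 483 × 0.45^(1/4) = 396 K.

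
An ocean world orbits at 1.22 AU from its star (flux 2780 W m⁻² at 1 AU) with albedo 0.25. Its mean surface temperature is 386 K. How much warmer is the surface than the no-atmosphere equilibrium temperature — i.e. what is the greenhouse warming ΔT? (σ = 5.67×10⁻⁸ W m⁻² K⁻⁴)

S = 2780/1.22² = 1868 W m⁻².
T_eq = [S(1−A)/(4σ)]^(1/4) = [1868×0.75/(4×5.67×10⁻⁸)]^(1/4) = 280.3 K.
ΔT = T_surf − T_eq = 386 − 280.3.

ΔT ≈ 105.7 K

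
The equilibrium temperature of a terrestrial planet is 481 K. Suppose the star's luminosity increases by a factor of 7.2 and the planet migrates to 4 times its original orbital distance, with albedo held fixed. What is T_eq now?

T_eq ≈ 394 K

T_eq ∝ L^(1/4) · d^(−1/2).
T′ = 481 × 7.2^(1/4) / 4^(1/2) = 394 K.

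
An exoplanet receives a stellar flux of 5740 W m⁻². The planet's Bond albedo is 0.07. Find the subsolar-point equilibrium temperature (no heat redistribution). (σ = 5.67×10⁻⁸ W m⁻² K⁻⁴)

At the subsolar point the surface absorbs S(1−A) and emits σT⁴ per unit area — no factor of 4, since only the local patch is in balance.
T = [5740 × 0.93 / 5.67×10⁻⁸]^(1/4) = (9.41×10¹⁰)^(1/4) = 554 K.

T_ss ≈ 554 K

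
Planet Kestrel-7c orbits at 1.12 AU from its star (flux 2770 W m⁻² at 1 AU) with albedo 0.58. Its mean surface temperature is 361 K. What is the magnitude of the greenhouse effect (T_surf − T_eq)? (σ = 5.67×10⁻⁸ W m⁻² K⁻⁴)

ΔT ≈ 108.1 K

S = 2770/1.12² = 2208 W m⁻².
T_eq = [S(1−A)/(4σ)]^(1/4) = [2208×0.42/(4×5.67×10⁻⁸)]^(1/4) = 252.9 K.
ΔT = T_surf − T_eq = 361 − 252.9.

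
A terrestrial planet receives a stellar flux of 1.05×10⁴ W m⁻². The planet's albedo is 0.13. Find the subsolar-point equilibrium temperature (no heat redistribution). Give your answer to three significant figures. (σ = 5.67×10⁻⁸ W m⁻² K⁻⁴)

At the subsolar point the surface absorbs S(1−A) and emits σT⁴ per unit area — no factor of 4, since only the local patch is in balance.
T = [1.05×10⁴ × 0.87 / 5.67×10⁻⁸]^(1/4) = (1.61×10¹¹)^(1/4) = 634 K.

T_ss ≈ 634 K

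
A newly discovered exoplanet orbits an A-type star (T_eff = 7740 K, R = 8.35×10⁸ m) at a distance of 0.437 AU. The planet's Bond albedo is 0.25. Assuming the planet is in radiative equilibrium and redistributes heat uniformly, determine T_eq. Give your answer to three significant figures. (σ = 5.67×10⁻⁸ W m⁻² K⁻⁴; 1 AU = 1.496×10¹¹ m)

T_eq ≈ 576 K

d = 0.437 AU = 6.54×10¹⁰ m.
L = 4πR_⋆²σT_⋆⁴ = 4π(8.35×10⁸)² × 5.67×10⁻⁸ × (7740)⁴ = 1.78×10²⁷ W.
S = L/(4πd²) = 3.32×10⁴ W m⁻².
Energy balance: absorbed = emitted ⇒ πR²·S(1−A) = 4πR²·σT_eq⁴, so T_eq⁴ = S(1−A)/(4σ).
T_eq = [3.32×10⁴ × 0.75 / (4 × 5.67×10⁻⁸)]^(1/4) = (1.10×10¹¹)^(1/4) = 576 K.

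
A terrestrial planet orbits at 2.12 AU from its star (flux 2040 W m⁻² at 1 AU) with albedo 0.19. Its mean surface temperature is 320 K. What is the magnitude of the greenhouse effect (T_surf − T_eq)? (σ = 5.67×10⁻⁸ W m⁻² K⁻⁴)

S = 2040/2.12² = 453.9 W m⁻².
T_eq = [S(1−A)/(4σ)]^(1/4) = [453.9×0.81/(4×5.67×10⁻⁸)]^(1/4) = 200.7 K.
ΔT = T_surf − T_eq = 320 − 200.7.

ΔT ≈ 119.3 K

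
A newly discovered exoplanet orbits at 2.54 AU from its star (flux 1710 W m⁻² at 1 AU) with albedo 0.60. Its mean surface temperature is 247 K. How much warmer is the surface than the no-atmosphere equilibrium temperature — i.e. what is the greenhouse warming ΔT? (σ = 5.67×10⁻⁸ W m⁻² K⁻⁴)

ΔT ≈ 100.0 K

S = 1710/2.54² = 265.1 W m⁻².
T_eq = [S(1−A)/(4σ)]^(1/4) = [265.1×0.40/(4×5.67×10⁻⁸)]^(1/4) = 147.0 K.
ΔT = T_surf − T_eq = 247 − 147.0.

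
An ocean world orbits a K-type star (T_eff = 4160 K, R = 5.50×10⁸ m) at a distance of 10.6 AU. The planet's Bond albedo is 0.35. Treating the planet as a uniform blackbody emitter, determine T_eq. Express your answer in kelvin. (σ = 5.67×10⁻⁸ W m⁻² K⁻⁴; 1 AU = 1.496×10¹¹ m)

d = 10.6 AU = 1.59×10¹² m.
L = 4πR_⋆²σT_⋆⁴ = 4π(5.50×10⁸)² × 5.67×10⁻⁸ × (4160)⁴ = 6.45×10²⁵ W.
S = L/(4πd²) = 2.04 W m⁻².
Energy balance: absorbed = emitted ⇒ πR²·S(1−A) = 4πR²·σT_eq⁴, so T_eq⁴ = S(1−A)/(4σ).
T_eq = [2.04 × 0.65 / (4 × 5.67×10⁻⁸)]^(1/4) = (5.85×10⁶)^(1/4) = 49.2 K.

T_eq ≈ 49.2 K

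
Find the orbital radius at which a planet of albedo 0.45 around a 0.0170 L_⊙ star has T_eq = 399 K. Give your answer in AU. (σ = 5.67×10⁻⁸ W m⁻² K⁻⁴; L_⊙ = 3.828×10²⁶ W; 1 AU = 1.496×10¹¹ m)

d ≈ 0.0471 AU

L = 0.0170 × 3.828×10²⁶ = 6.51×10²⁴ W.
From T_eq⁴ = L(1−A)/(16πσd²): d = √[L(1−A)/(16πσT_eq⁴)].
d = √[6.51×10²⁴ × 0.55 / (16π × 5.67×10⁻⁸ × (399)⁴)] = 7.04×10⁹ m = 0.0471 AU.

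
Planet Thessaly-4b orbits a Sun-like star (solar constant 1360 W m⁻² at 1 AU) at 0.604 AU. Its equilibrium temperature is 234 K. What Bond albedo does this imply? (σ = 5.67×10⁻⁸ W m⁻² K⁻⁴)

Flux at 0.604 AU: S = 1360/0.604² = 3730 W m⁻².
From T_eq⁴ = S(1−A)/(4σ): 1−A = 4σT_eq⁴/S.
1−A = 4 × 5.67×10⁻⁸ × (234)⁴ / 3730 = 0.182.

A ≈ 0.82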